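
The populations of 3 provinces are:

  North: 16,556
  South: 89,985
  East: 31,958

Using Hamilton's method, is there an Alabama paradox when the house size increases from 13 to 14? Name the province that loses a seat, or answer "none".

none

At 13 seats: North 2, South 8, East 3.
At 14 seats: North 2, South 9, East 3.
No province's allocation decreased.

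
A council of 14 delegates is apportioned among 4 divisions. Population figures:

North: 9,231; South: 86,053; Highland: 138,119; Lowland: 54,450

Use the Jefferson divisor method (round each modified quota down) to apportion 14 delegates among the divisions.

North: 0, South: 4, Highland: 7, Lowland: 3

Standard divisor 287853/14 ≈ 20560.929; standard quotas: North 0.449, South 4.185, Highland 6.718, Lowland 2.648.
Rounding down gives 0, 4, 6, 2 = 12 seats, so the divisor must be adjusted.
With modified divisor 17700: modified quotas North 0.522, South 4.862, Highland 7.803, Lowland 3.076.
Rounding down: North 0, South 4, Highland 7, Lowland 3 (total 14).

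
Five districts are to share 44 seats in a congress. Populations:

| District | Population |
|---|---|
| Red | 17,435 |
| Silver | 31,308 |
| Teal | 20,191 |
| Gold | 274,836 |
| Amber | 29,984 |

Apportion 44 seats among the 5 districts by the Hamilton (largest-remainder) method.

Red: 2; Silver: 4; Teal: 2; Gold: 32; Amber: 4

Standard divisor: 373754 ÷ 44 ≈ 8494.409.
Standard quotas: Red 2.0525, Silver 3.6857, Teal 2.3770, Gold 32.3549, Amber 3.5299.
Lower quotas: Red 2, Silver 3, Teal 2, Gold 32, Amber 3 (sum 42, leaving 2 seats).
Remainders in descending order: Silver 0.6857, Amber 0.5299, Teal 0.3770, Gold 0.3549, Red 0.0525.
The surplus seats go to Silver, Amber.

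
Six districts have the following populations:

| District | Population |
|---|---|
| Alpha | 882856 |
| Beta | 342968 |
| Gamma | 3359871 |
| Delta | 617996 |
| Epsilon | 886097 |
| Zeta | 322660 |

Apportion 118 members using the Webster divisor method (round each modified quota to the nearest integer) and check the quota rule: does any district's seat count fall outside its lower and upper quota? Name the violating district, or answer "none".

Gamma

Standard quotas: Alpha 16.246, Beta 6.311, Gamma 61.827, Delta 11.372, Epsilon 16.306, Zeta 5.937.
Webster allocation: Alpha 16, Beta 6, Gamma 63, Delta 11, Epsilon 16, Zeta 6.
Gamma has quota 61.827 (lower 61, upper 62) but receives 63 — outside the quota interval.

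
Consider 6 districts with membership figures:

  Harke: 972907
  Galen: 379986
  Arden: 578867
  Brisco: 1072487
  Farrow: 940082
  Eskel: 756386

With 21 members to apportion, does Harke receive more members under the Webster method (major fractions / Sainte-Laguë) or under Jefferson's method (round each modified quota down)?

Webster: Harke 4, Galen 2, Arden 3, Brisco 5, Farrow 4, Eskel 3.
Jefferson: Harke 5, Galen 1, Arden 3, Brisco 5, Farrow 4, Eskel 3.
Harke gets 4 under Webster and 5 under Jefferson.

Jefferson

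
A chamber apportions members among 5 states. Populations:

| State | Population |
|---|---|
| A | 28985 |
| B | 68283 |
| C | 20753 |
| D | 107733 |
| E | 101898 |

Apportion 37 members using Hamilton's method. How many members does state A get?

3

Standard divisor: 327652 ÷ 37 ≈ 8855.459.
Standard quotas: A 3.2731, B 7.7108, C 2.3435, D 12.1657, E 11.5068.
Lower quotas: A 3, B 7, C 2, D 12, E 11 (sum 35, leaving 2 seats).
Remainders in descending order: B 0.7108, E 0.5068, C 0.3435, A 0.2731, D 0.1657.
The surplus seats go to B, E.
A receives 3.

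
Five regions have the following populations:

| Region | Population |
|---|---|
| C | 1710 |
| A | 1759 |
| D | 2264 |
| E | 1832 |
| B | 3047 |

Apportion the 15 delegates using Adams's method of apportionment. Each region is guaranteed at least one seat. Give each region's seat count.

Standard divisor 10612/15 ≈ 707.467; standard quotas: C 2.417, A 2.486, D 3.200, E 2.590, B 4.307.
Rounding up gives 3, 3, 4, 3, 5 = 18 seats, so the divisor must be adjusted.
With modified divisor 870: modified quotas C 1.966, A 2.022, D 2.602, E 2.106, B 3.502.
Rounding up: C 2, A 3, D 3, E 3, B 4 (total 15).

C 2, A 3, D 3, E 3, B 4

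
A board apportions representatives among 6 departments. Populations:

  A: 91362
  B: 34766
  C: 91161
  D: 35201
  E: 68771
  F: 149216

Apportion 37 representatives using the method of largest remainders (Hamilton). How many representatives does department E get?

5

Standard divisor: 470477 ÷ 37 ≈ 12715.595.
Standard quotas: A 7.1850, B 2.7341, C 7.1692, D 2.7683, E 5.4084, F 11.7349.
Lower quotas: A 7, B 2, C 7, D 2, E 5, F 11 (sum 34, leaving 3 seats).
Remainders in descending order: D 0.7683, F 0.7349, B 0.7341, E 0.4084, A 0.1850, C 0.1692.
The surplus seats go to D, F, B.
E receives 5.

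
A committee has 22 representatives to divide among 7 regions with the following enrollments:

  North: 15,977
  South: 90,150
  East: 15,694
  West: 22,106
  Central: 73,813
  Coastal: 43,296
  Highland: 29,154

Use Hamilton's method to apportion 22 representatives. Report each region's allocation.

North 1, South 7, East 1, West 2, Central 6, Coastal 3, Highland 2

The standard divisor is 290190/22 ≈ 13190.455.
Standard quotas: North 1.2113, South 6.8345, East 1.1898, West 1.6759, Central 5.5959, Coastal 3.2824, Highland 2.2102.
Lower quotas: North 1, South 6, East 1, West 1, Central 5, Coastal 3, Highland 2 (sum 19, leaving 3 seats).
Remainders in descending order: South 0.8345, West 0.6759, Central 0.5959, Coastal 0.2824, North 0.2113, Highland 0.2102, East 0.1898.
Largest remainders: South, West, Central receive the extra seats.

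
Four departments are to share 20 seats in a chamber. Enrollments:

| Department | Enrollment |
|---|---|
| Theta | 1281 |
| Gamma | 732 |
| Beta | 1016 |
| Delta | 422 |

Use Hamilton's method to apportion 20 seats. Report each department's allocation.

Standard divisor: 3451 ÷ 20 ≈ 172.55.
Standard quotas: Theta 7.424, Gamma 4.242, Beta 5.888, Delta 2.446.
Lower quotas: Theta 7, Gamma 4, Beta 5, Delta 2 (sum 18, leaving 2 seats).
Remainders in descending order: Beta 0.888, Delta 0.446, Theta 0.424, Gamma 0.242.
The surplus seats go to Beta, Delta.

Theta=7, Gamma=4, Beta=6, Delta=3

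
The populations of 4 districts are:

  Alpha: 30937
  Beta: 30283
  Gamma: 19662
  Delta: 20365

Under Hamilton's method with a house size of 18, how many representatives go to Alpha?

The standard divisor is 101247/18 ≈ 5624.833.
Standard quotas: Alpha 5.5001, Beta 5.3838, Gamma 3.4956, Delta 3.6206.
Lower quotas: Alpha 5, Beta 5, Gamma 3, Delta 3 (sum 16, leaving 2 seats).
Remainders in descending order: Delta 0.6206, Alpha 0.5001, Gamma 0.4956, Beta 0.3838.
Largest remainders: Delta, Alpha receive the extra seats.
Alpha receives 6.

6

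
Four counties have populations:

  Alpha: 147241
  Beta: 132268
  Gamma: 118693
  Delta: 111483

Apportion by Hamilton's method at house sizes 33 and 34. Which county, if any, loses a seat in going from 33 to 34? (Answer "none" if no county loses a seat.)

At 33 seats: Alpha 9, Beta 9, Gamma 8, Delta 7.
At 34 seats: Alpha 10, Beta 9, Gamma 8, Delta 7.
No county's allocation decreased.

none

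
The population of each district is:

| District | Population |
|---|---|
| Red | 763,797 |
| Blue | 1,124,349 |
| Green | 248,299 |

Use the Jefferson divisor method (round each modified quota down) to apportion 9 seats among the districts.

Standard divisor 2136445/9 ≈ 237382.778; standard quotas: Red 3.218, Blue 4.736, Green 1.046.
Rounding down gives 3, 4, 1 = 8 seats, so the divisor must be adjusted.
With modified divisor 207900: modified quotas Red 3.674, Blue 5.408, Green 1.194.
Rounding down: Red 3, Blue 5, Green 1 (total 9).

Red=3, Blue=5, Green=1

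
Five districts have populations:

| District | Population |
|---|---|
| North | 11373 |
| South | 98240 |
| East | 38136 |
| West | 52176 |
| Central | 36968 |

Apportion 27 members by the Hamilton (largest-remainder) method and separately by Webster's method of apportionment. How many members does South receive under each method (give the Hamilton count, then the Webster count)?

11 and 12

Hamilton: North 1, South 11, East 5, West 6, Central 4.
Webster: North 1, South 12, East 4, West 6, Central 4.
South gets 11 under Hamilton and 12 under Webster.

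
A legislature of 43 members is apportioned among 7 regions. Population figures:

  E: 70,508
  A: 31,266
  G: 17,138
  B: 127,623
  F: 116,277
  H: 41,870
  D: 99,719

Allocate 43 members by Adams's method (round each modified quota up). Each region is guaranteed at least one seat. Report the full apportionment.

E: 6, A: 3, G: 2, B: 10, F: 10, H: 4, D: 8

Standard divisor 504401/43 ≈ 11730.256; standard quotas: E 6.011, A 2.665, G 1.461, B 10.880, F 9.913, H 3.569, D 8.501.
Rounding up gives 7, 3, 2, 11, 10, 4, 9 = 46 seats, so the divisor must be adjusted.
With modified divisor 12800: modified quotas E 5.508, A 2.443, G 1.339, B 9.971, F 9.084, H 3.271, D 7.791.
Rounding up: E 6, A 3, G 2, B 10, F 10, H 4, D 8 (total 43).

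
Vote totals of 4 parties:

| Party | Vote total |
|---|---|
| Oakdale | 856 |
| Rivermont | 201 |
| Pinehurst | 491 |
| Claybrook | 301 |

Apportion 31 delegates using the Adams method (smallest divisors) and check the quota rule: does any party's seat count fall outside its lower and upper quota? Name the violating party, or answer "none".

none

Standard quotas: Oakdale 14.352, Rivermont 3.370, Pinehurst 8.232, Claybrook 5.047.
Adams allocation: Oakdale 14, Rivermont 4, Pinehurst 8, Claybrook 5.
Every allocation lies between the lower and upper quota.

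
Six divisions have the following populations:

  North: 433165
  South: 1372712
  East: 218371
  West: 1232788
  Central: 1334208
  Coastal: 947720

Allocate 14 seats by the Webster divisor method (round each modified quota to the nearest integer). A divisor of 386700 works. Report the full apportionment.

North 1, South 4, East 1, West 3, Central 3, Coastal 2

With modified divisor 386700: modified quotas North 1.120, South 3.550, East 0.565, West 3.188, Central 3.450, Coastal 2.451.
Rounding to the nearest integer: North 1, South 4, East 1, West 3, Central 3, Coastal 2 (total 14).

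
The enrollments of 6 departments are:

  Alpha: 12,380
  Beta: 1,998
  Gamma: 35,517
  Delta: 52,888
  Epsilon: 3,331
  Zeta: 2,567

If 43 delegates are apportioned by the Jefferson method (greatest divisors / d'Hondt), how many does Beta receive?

Standard divisor 108681/43 ≈ 2527.465; standard quotas: Alpha 4.898, Beta 0.791, Gamma 14.052, Delta 20.925, Epsilon 1.318, Zeta 1.016.
Rounding down gives 4, 0, 14, 20, 1, 1 = 40 seats, so the divisor must be adjusted.
With modified divisor 2400: modified quotas Alpha 5.158, Beta 0.833, Gamma 14.799, Delta 22.037, Epsilon 1.388, Zeta 1.070.
Rounding down: Alpha 5, Beta 0, Gamma 14, Delta 22, Epsilon 1, Zeta 1 (total 43).
Beta receives 0.

0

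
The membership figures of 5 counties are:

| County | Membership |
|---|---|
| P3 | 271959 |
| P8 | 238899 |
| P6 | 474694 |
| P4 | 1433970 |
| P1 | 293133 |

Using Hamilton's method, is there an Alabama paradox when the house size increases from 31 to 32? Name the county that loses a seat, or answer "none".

none

At 31 seats: P3 3, P8 3, P6 6, P4 16, P1 3.
At 32 seats: P3 3, P8 3, P6 6, P4 17, P1 3.
No county's allocation decreased.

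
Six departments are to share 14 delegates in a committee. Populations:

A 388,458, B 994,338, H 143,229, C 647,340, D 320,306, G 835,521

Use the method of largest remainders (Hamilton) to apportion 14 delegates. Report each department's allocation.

The standard divisor is 3329192/14 ≈ 237799.429.
Standard quotas: A 1.6336, B 4.1814, H 0.6023, C 2.7222, D 1.3470, G 3.5136.
Lower quotas: A 1, B 4, H 0, C 2, D 1, G 3 (sum 11, leaving 3 seats).
Remainders in descending order: C 0.7222, A 0.6336, H 0.6023, G 0.5136, D 0.3470, B 0.1814.
The surplus seats go to C, A, H.

A=2, B=4, H=1, C=3, D=1, G=3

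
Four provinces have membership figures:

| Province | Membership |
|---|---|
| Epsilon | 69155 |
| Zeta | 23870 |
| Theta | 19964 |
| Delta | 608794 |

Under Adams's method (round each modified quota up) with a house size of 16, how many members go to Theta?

Standard divisor 721783/16 ≈ 45111.438; standard quotas: Epsilon 1.533, Zeta 0.529, Theta 0.443, Delta 13.495.
Rounding up gives 2, 1, 1, 14 = 18 seats, so the divisor must be adjusted.
With modified divisor 53000: modified quotas Epsilon 1.305, Zeta 0.450, Theta 0.377, Delta 11.487.
Rounding up: Epsilon 2, Zeta 1, Theta 1, Delta 12 (total 16).
Theta receives 1.

1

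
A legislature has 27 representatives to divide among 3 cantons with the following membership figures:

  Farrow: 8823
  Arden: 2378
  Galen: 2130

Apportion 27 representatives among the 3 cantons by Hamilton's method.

Standard divisor: 13331 ÷ 27 ≈ 493.741.
Standard quotas: Farrow 17.8697, Arden 4.8163, Galen 4.3140.
Lower quotas: Farrow 17, Arden 4, Galen 4 (sum 25, leaving 2 seats).
Remainders in descending order: Farrow 0.8697, Arden 0.8163, Galen 0.3140.
The surplus seats go to Farrow, Arden.

Farrow 18, Arden 5, Galen 4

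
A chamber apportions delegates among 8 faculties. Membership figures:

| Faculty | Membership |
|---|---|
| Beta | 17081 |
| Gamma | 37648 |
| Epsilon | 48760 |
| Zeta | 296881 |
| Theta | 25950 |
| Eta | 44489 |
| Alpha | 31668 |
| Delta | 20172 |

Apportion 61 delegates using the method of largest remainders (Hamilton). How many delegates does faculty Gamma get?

Standard divisor: 522649 ÷ 61 ≈ 8568.016.
Standard quotas: Beta 1.9936, Gamma 4.3940, Epsilon 5.6909, Zeta 34.6499, Theta 3.0287, Eta 5.1925, Alpha 3.6961, Delta 2.3543.
Lower quotas: Beta 1, Gamma 4, Epsilon 5, Zeta 34, Theta 3, Eta 5, Alpha 3, Delta 2 (sum 57, leaving 4 seats).
Remainders in descending order: Beta 0.9936, Alpha 0.6961, Epsilon 0.6909, Zeta 0.6499, Gamma 0.3940, Delta 0.3543, Eta 0.1925, Theta 0.0287.
The surplus seats go to Beta, Alpha, Epsilon, Zeta.
Gamma receives 4.

4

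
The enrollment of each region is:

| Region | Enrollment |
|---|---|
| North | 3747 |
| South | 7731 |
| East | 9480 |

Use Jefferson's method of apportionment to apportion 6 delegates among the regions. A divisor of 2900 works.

North: 1, South: 2, East: 3

With modified divisor 2900: modified quotas North 1.292, South 2.666, East 3.269.
Rounding down: North 1, South 2, East 3 (total 6).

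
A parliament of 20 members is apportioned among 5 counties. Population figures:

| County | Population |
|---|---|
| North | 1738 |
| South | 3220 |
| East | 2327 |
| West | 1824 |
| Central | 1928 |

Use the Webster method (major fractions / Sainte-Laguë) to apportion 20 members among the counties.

North 3, South 6, East 4, West 3, Central 4

Standard divisor 11037/20 ≈ 551.85; standard quotas: North 3.149, South 5.835, East 4.217, West 3.305, Central 3.494.
Rounding to the nearest integer gives 3, 6, 4, 3, 3 = 19 seats, so the divisor must be adjusted.
With modified divisor 540: modified quotas North 3.219, South 5.963, East 4.309, West 3.378, Central 3.570.
Rounding to the nearest integer: North 3, South 6, East 4, West 3, Central 4 (total 20).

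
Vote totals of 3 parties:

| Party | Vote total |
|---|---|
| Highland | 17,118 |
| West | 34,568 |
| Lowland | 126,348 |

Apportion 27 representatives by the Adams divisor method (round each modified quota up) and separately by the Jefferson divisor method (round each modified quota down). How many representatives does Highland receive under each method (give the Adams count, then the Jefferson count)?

Adams: Highland 3, West 5, Lowland 19.
Jefferson: Highland 2, West 5, Lowland 20.
Highland gets 3 under Adams and 2 under Jefferson.

3 and 2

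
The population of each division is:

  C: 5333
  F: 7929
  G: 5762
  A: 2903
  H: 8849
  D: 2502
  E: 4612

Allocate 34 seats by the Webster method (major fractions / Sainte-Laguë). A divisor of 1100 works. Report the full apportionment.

With modified divisor 1100: modified quotas C 4.848, F 7.208, G 5.238, A 2.639, H 8.045, D 2.275, E 4.193.
Rounding to the nearest integer: C 5, F 7, G 5, A 3, H 8, D 2, E 4 (total 34).

C: 5; F: 7; G: 5; A: 3; H: 8; D: 2; E: 4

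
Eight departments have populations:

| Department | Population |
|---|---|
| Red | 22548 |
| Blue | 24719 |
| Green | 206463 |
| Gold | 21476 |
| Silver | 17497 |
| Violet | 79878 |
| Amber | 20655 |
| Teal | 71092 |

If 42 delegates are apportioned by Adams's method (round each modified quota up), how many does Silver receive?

Standard divisor 464328/42 ≈ 11055.429; standard quotas: Red 2.040, Blue 2.236, Green 18.675, Gold 1.943, Silver 1.583, Violet 7.225, Amber 1.868, Teal 6.431.
Rounding up gives 3, 3, 19, 2, 2, 8, 2, 7 = 46 seats, so the divisor must be adjusted.
With modified divisor 12000: modified quotas Red 1.879, Blue 2.060, Green 17.205, Gold 1.790, Silver 1.458, Violet 6.657, Amber 1.721, Teal 5.924.
Rounding up: Red 2, Blue 3, Green 18, Gold 2, Silver 2, Violet 7, Amber 2, Teal 6 (total 42).
Silver receives 2.

2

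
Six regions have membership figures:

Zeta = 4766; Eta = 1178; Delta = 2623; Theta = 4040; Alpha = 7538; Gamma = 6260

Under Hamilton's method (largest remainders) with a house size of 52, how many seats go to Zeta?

Standard divisor: 26405 ÷ 52 ≈ 507.788.
Standard quotas: Zeta 9.3858, Eta 2.3199, Delta 5.1655, Theta 7.9561, Alpha 14.8448, Gamma 12.3280.
Lower quotas: Zeta 9, Eta 2, Delta 5, Theta 7, Alpha 14, Gamma 12 (sum 49, leaving 3 seats).
Remainders in descending order: Theta 0.9561, Alpha 0.8448, Zeta 0.3858, Gamma 0.3280, Eta 0.3199, Delta 0.1655.
Largest remainders: Theta, Alpha, Zeta receive the extra seats.
Zeta receives 10.

10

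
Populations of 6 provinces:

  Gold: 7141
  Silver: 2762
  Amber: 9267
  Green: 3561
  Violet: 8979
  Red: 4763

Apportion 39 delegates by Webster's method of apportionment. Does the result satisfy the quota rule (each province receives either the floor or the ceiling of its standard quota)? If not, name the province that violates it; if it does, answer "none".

Standard quotas: Gold 7.636, Silver 2.953, Amber 9.909, Green 3.808, Violet 9.601, Red 5.093.
Webster allocation: Gold 8, Silver 3, Amber 10, Green 4, Violet 9, Red 5.
Every allocation lies between the lower and upper quota.

none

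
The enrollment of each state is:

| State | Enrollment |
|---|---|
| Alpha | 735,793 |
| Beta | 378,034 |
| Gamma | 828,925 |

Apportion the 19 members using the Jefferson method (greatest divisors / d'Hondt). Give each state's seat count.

Alpha 7, Beta 4, Gamma 8

Standard divisor 1942752/19 ≈ 102250.105; standard quotas: Alpha 7.196, Beta 3.697, Gamma 8.107.
Rounding down gives 7, 3, 8 = 18 seats, so the divisor must be adjusted.
With modified divisor 93300: modified quotas Alpha 7.886, Beta 4.052, Gamma 8.885.
Rounding down: Alpha 7, Beta 4, Gamma 8 (total 19).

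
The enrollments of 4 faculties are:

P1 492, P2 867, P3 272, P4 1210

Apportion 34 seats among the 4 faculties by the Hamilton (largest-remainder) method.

P1 6, P2 10, P3 3, P4 15

The standard divisor is 2841/34 ≈ 83.559.
Standard quotas: P1 5.888, P2 10.376, P3 3.255, P4 14.481.
Lower quotas: P1 5, P2 10, P3 3, P4 14 (sum 32, leaving 2 seats).
Remainders in descending order: P1 0.888, P4 0.481, P2 0.376, P3 0.255.
Largest remainders: P1, P4 receive the extra seats.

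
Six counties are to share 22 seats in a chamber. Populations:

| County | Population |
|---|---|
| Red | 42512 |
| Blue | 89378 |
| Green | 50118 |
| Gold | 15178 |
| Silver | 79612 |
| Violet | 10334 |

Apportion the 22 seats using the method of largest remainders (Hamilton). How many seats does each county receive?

The standard divisor is 287132/22 ≈ 13051.455.
Standard quotas: Red 3.2573, Blue 6.8481, Green 3.8400, Gold 1.1629, Silver 6.0999, Violet 0.7918.
Lower quotas: Red 3, Blue 6, Green 3, Gold 1, Silver 6, Violet 0 (sum 19, leaving 3 seats).
Remainders in descending order: Blue 0.8481, Green 0.8400, Violet 0.7918, Red 0.2573, Gold 0.1629, Silver 0.0999.
Largest remainders: Blue, Green, Violet receive the extra seats.

Red: 3, Blue: 7, Green: 4, Gold: 1, Silver: 6, Violet: 1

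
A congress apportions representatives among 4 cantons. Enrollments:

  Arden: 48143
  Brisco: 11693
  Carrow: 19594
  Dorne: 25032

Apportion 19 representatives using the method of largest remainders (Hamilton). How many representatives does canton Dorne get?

4

The standard divisor is 104462/19 = 5498.
Standard quotas: Arden 8.7565, Brisco 2.1268, Carrow 3.5638, Dorne 4.5529.
Lower quotas: Arden 8, Brisco 2, Carrow 3, Dorne 4 (sum 17, leaving 2 seats).
Remainders in descending order: Arden 0.7565, Carrow 0.5638, Dorne 0.5529, Brisco 0.1268.
Largest remainders: Arden, Carrow receive the extra seats.
Dorne receives 4.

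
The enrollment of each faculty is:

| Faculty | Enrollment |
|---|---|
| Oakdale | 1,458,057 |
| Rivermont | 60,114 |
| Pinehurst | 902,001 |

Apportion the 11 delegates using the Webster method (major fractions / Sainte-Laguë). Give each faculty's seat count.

Standard divisor 2420172/11 ≈ 220015.636; standard quotas: Oakdale 6.627, Rivermont 0.273, Pinehurst 4.100.
Rounding to the nearest integer gives Oakdale 7, Rivermont 0, Pinehurst 4 — total 11, matching the house size, so no adjustment is needed.

Oakdale: 7, Rivermont: 0, Pinehurst: 4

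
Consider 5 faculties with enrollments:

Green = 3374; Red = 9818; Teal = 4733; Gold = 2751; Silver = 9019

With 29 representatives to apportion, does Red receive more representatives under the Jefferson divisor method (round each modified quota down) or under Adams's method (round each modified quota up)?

Jefferson: Green 3, Red 10, Teal 5, Gold 2, Silver 9.
Adams: Green 3, Red 9, Teal 5, Gold 3, Silver 9.
Red gets 10 under Jefferson and 9 under Adams.

Jefferson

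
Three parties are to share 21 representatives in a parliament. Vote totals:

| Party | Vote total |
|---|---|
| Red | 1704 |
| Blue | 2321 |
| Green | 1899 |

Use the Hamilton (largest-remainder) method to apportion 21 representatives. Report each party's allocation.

Red: 6; Blue: 8; Green: 7

The standard divisor is 5924/21 ≈ 282.095.
Standard quotas: Red 6.041, Blue 8.228, Green 6.732.
Lower quotas: Red 6, Blue 8, Green 6 (sum 20, leaving 1 seat).
Remainders in descending order: Green 0.732, Blue 0.228, Red 0.041.
The surplus seat goes to Green.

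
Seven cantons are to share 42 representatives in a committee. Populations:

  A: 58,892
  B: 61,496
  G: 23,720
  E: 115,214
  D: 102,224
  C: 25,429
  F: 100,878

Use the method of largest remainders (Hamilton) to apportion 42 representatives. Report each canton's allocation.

Standard divisor: 487853 ÷ 42 ≈ 11615.548.
Standard quotas: A 5.0701, B 5.2943, G 2.0421, E 9.9189, D 8.8006, C 2.1892, F 8.6847.
Lower quotas: A 5, B 5, G 2, E 9, D 8, C 2, F 8 (sum 39, leaving 3 seats).
Remainders in descending order: E 0.9189, D 0.8006, F 0.6847, B 0.2943, C 0.1892, A 0.0701, G 0.0421.
Largest remainders: E, D, F receive the extra seats.

A 5, B 5, G 2, E 10, D 9, C 2, F 9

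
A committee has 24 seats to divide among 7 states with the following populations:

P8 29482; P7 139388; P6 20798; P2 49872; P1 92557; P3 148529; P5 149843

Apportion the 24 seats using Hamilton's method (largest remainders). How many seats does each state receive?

The standard divisor is 630469/24 ≈ 26269.542.
Standard quotas: P8 1.1223, P7 5.3061, P6 0.7917, P2 1.8985, P1 3.5234, P3 5.6540, P5 5.7041.
Lower quotas: P8 1, P7 5, P6 0, P2 1, P1 3, P3 5, P5 5 (sum 20, leaving 4 seats).
Remainders in descending order: P2 0.8985, P6 0.7917, P5 0.7041, P3 0.6540, P1 0.5234, P7 0.3061, P8 0.1223.
The surplus seats go to P2, P6, P5, P3.

P8 1; P7 5; P6 1; P2 2; P1 3; P3 6; P5 6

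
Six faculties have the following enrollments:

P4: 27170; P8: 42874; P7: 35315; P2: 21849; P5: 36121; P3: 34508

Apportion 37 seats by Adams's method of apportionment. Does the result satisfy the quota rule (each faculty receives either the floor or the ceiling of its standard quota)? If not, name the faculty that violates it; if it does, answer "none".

Standard quotas: P4 5.081, P8 8.018, P7 6.605, P2 4.086, P5 6.755, P3 6.454.
Adams allocation: P4 5, P8 8, P7 7, P2 4, P5 7, P3 6.
Every allocation lies between the lower and upper quota.

none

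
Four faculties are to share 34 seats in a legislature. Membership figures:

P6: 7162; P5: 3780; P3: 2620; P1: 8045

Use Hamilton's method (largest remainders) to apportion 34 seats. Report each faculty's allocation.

P6: 11, P5: 6, P3: 4, P1: 13

Total 21607; standard divisor 21607/34 ≈ 635.5.
Standard quotas: P6 11.2699, P5 5.9481, P3 4.1227, P1 12.6593.
Lower quotas: P6 11, P5 5, P3 4, P1 12 (sum 32, leaving 2 seats).
Remainders in descending order: P5 0.9481, P1 0.6593, P6 0.2699, P3 0.1227.
The surplus seats go to P5, P1.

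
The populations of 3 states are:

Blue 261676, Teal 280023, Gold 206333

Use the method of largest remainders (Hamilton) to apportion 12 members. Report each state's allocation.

Standard divisor: 748032 ÷ 12 = 62336.
Standard quotas: Blue 4.1978, Teal 4.4922, Gold 3.3100.
Lower quotas: Blue 4, Teal 4, Gold 3 (sum 11, leaving 1 seat).
Remainders in descending order: Teal 0.4922, Gold 0.3100, Blue 0.1978.
The surplus seat goes to Teal.

Blue 4, Teal 5, Gold 3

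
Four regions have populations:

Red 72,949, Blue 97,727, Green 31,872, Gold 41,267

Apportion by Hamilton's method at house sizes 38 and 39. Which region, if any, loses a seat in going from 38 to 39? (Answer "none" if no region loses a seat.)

At 38 seats: Red 11, Blue 15, Green 5, Gold 7.
At 39 seats: Red 12, Blue 16, Green 5, Gold 6.
Gold drops from 7 to 6.

Gold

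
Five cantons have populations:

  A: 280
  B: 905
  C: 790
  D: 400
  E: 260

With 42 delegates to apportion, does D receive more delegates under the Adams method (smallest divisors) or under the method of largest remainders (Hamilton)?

Adams

Adams: A 5, B 14, C 12, D 7, E 4.
Hamilton: A 5, B 14, C 13, D 6, E 4.
D gets 7 under Adams and 6 under Hamilton.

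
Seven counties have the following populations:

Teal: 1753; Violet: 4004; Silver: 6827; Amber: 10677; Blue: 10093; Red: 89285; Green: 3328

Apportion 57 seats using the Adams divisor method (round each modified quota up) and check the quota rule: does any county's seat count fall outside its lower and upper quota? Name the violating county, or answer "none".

Standard quotas: Teal 0.793, Violet 1.812, Silver 3.089, Amber 4.831, Blue 4.567, Red 40.401, Green 1.506.
Adams allocation: Teal 1, Violet 2, Silver 3, Amber 5, Blue 5, Red 39, Green 2.
Red has quota 40.401 (lower 40, upper 41) but receives 39 — outside the quota interval.

Red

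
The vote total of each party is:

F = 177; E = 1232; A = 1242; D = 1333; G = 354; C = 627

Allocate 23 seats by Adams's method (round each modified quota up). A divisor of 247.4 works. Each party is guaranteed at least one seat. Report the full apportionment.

With modified divisor 247.4: modified quotas F 0.715, E 4.980, A 5.020, D 5.388, G 1.431, C 2.534.
Rounding up: F 1, E 5, A 6, D 6, G 2, C 3 (total 23).

F: 1, E: 5, A: 6, D: 6, G: 2, C: 3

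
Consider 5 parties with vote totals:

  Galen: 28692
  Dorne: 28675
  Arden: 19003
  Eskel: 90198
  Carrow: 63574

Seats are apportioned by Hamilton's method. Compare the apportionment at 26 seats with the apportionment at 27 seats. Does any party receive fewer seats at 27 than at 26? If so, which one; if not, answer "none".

At 26 seats: Galen 4, Dorne 3, Arden 2, Eskel 10, Carrow 7.
At 27 seats: Galen 3, Dorne 3, Arden 2, Eskel 11, Carrow 8.
Galen drops from 4 to 3.

Galen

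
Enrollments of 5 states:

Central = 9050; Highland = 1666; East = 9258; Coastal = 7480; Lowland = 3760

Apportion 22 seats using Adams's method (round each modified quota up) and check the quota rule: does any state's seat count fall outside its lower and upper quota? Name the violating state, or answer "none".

none

Standard quotas: Central 6.379, Highland 1.174, East 6.525, Coastal 5.272, Lowland 2.650.
Adams allocation: Central 6, Highland 2, East 6, Coastal 5, Lowland 3.
Every allocation lies between the lower and upper quota.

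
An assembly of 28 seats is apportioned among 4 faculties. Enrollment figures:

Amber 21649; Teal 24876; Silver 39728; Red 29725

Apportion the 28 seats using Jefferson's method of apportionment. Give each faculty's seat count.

Amber 5; Teal 6; Silver 10; Red 7

Standard divisor 115978/28 ≈ 4142.071; standard quotas: Amber 5.227, Teal 6.006, Silver 9.591, Red 7.176.
Rounding down gives 5, 6, 9, 7 = 27 seats, so the divisor must be adjusted.
With modified divisor 3800: modified quotas Amber 5.697, Teal 6.546, Silver 10.455, Red 7.822.
Rounding down: Amber 5, Teal 6, Silver 10, Red 7 (total 28).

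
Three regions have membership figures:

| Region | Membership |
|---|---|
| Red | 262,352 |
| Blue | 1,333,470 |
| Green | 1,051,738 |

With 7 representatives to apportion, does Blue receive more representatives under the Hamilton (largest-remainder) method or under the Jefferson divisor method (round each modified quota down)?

Jefferson

Hamilton: Red 1, Blue 3, Green 3.
Jefferson: Red 0, Blue 4, Green 3.
Blue gets 3 under Hamilton and 4 under Jefferson.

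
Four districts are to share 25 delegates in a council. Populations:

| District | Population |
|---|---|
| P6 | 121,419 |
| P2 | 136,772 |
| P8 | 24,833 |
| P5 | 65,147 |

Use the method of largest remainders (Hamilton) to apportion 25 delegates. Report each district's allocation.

P6 9, P2 10, P8 2, P5 4

Standard divisor: 348171 ÷ 25 ≈ 13926.84.
Standard quotas: P6 8.7183, P2 9.8207, P8 1.7831, P5 4.6778.
Lower quotas: P6 8, P2 9, P8 1, P5 4 (sum 22, leaving 3 seats).
Remainders in descending order: P2 0.8207, P8 0.7831, P6 0.7183, P5 0.6778.
Largest remainders: P2, P8, P6 receive the extra seats.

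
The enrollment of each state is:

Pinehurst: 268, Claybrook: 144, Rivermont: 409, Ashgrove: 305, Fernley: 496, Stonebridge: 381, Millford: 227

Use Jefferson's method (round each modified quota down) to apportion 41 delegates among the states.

Standard divisor 2230/41 ≈ 54.39; standard quotas: Pinehurst 4.927, Claybrook 2.648, Rivermont 7.520, Ashgrove 5.608, Fernley 9.119, Stonebridge 7.005, Millford 4.174.
Rounding down gives 4, 2, 7, 5, 9, 7, 4 = 38 seats, so the divisor must be adjusted.
With modified divisor 50: modified quotas Pinehurst 5.360, Claybrook 2.880, Rivermont 8.180, Ashgrove 6.100, Fernley 9.920, Stonebridge 7.620, Millford 4.540.
Rounding down: Pinehurst 5, Claybrook 2, Rivermont 8, Ashgrove 6, Fernley 9, Stonebridge 7, Millford 4 (total 41).

Pinehurst=5, Claybrook=2, Rivermont=8, Ashgrove=6, Fernley=9, Stonebridge=7, Millford=4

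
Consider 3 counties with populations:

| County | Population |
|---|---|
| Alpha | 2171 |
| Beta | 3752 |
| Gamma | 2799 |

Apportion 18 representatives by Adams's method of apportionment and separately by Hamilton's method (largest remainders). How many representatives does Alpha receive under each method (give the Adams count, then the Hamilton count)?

Adams: Alpha 5, Beta 7, Gamma 6.
Hamilton: Alpha 4, Beta 8, Gamma 6.
Alpha gets 5 under Adams and 4 under Hamilton.

5 and 4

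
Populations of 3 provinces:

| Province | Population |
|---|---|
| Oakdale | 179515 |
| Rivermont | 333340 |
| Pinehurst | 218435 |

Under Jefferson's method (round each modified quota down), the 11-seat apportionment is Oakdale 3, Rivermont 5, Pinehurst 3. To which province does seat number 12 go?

Priority for the next seat is population ÷ (current seats + 1).
Priorities: Oakdale 44878.750, Rivermont 55556.667, Pinehurst 54608.750.
Highest priority: Rivermont.

Rivermont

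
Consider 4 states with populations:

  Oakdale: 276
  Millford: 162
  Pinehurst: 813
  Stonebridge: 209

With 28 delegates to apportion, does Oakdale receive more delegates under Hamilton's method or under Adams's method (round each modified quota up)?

Adams

Hamilton: Oakdale 5, Millford 3, Pinehurst 16, Stonebridge 4.
Adams: Oakdale 6, Millford 3, Pinehurst 15, Stonebridge 4.
Oakdale gets 5 under Hamilton and 6 under Adams.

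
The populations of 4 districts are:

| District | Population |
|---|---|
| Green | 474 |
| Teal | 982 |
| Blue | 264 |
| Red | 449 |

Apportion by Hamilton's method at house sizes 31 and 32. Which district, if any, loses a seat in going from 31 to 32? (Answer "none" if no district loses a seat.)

At 31 seats: Green 7, Teal 14, Blue 4, Red 6.
At 32 seats: Green 7, Teal 14, Blue 4, Red 7.
No district's allocation decreased.

none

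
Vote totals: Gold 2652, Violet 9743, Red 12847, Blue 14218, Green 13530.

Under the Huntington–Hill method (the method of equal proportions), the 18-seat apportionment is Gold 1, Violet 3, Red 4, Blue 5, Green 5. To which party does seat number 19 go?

Red

Priority for the next seat is population ÷ (√(s·(s+1))).
Priorities: Gold 1875.247, Violet 2812.562, Red 2872.677, Blue 2595.840, Green 2470.229.
Highest priority: Red.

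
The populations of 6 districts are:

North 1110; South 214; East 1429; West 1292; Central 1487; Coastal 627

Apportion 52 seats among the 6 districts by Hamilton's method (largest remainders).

The standard divisor is 6159/52 ≈ 118.442.
Standard quotas: North 9.372, South 1.807, East 12.065, West 10.908, Central 12.555, Coastal 5.294.
Lower quotas: North 9, South 1, East 12, West 10, Central 12, Coastal 5 (sum 49, leaving 3 seats).
Remainders in descending order: West 0.908, South 0.807, Central 0.555, North 0.372, Coastal 0.294, East 0.065.
Largest remainders: West, South, Central receive the extra seats.

North 9, South 2, East 12, West 11, Central 13, Coastal 5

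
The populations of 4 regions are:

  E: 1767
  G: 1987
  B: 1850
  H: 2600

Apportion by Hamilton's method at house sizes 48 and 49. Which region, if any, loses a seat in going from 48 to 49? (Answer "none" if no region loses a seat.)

none

At 48 seats: E 10, G 12, B 11, H 15.
At 49 seats: E 11, G 12, B 11, H 15.
No region's allocation decreased.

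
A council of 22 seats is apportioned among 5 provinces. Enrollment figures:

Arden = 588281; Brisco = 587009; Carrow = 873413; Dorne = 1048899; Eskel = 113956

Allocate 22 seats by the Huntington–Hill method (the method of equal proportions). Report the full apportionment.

Arden 4, Brisco 4, Carrow 6, Dorne 7, Eskel 1

With divisor 149814: modified quotas Arden 3.927, Brisco 3.918, Carrow 5.830, Dorne 7.001, Eskel 0.761.
Geometric-mean thresholds: Arden √(3·4)=3.464, Brisco √(3·4)=3.464, Carrow √(5·6)=5.477, Dorne √(7·8)=7.483, Eskel (min 1).
Each quota rounded against its threshold gives Arden 4, Brisco 4, Carrow 6, Dorne 7, Eskel 1 (total 22).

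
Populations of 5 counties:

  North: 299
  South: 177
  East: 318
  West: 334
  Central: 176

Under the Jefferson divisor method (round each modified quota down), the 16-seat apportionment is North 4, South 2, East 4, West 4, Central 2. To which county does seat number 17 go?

Priority for the next seat is population ÷ (current seats + 1).
Priorities: North 59.800, South 59.000, East 63.600, West 66.800, Central 58.667.
Highest priority: West.

West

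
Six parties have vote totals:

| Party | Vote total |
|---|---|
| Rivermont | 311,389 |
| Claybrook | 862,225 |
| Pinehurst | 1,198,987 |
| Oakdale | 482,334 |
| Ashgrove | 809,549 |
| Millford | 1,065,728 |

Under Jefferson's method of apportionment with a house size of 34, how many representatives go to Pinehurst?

9

Standard divisor 4730212/34 ≈ 139123.882; standard quotas: Rivermont 2.238, Claybrook 6.198, Pinehurst 8.618, Oakdale 3.467, Ashgrove 5.819, Millford 7.660.
Rounding down gives 2, 6, 8, 3, 5, 7 = 31 seats, so the divisor must be adjusted.
With modified divisor 128200: modified quotas Rivermont 2.429, Claybrook 6.726, Pinehurst 9.352, Oakdale 3.762, Ashgrove 6.315, Millford 8.313.
Rounding down: Rivermont 2, Claybrook 6, Pinehurst 9, Oakdale 3, Ashgrove 6, Millford 8 (total 34).
Pinehurst receives 9.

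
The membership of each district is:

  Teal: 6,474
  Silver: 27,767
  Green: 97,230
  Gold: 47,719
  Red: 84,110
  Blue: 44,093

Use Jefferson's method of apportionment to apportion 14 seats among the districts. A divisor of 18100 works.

Teal 0; Silver 1; Green 5; Gold 2; Red 4; Blue 2

With modified divisor 18100: modified quotas Teal 0.358, Silver 1.534, Green 5.372, Gold 2.636, Red 4.647, Blue 2.436.
Rounding down: Teal 0, Silver 1, Green 5, Gold 2, Red 4, Blue 2 (total 14).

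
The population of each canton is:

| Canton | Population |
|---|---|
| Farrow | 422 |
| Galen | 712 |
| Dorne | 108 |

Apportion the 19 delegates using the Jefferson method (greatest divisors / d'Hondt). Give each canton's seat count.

Farrow: 7, Galen: 11, Dorne: 1

Standard divisor 1242/19 ≈ 65.368; standard quotas: Farrow 6.456, Galen 10.892, Dorne 1.652.
Rounding down gives 6, 10, 1 = 17 seats, so the divisor must be adjusted.
With modified divisor 60: modified quotas Farrow 7.033, Galen 11.867, Dorne 1.800.
Rounding down: Farrow 7, Galen 11, Dorne 1 (total 19).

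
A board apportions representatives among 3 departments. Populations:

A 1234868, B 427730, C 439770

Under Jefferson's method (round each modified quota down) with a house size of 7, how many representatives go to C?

Standard divisor 2102368/7 ≈ 300338.286; standard quotas: A 4.112, B 1.424, C 1.464.
Rounding down gives 4, 1, 1 = 6 seats, so the divisor must be adjusted.
With modified divisor 233400: modified quotas A 5.291, B 1.833, C 1.884.
Rounding down: A 5, B 1, C 1 (total 7).
C receives 1.

1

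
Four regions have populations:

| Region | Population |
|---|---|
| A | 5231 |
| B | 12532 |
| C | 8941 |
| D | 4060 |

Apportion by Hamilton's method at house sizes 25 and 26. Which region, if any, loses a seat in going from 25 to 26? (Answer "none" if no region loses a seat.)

D

At 25 seats: A 4, B 10, C 7, D 4.
At 26 seats: A 4, B 11, C 8, D 3.
D drops from 4 to 3.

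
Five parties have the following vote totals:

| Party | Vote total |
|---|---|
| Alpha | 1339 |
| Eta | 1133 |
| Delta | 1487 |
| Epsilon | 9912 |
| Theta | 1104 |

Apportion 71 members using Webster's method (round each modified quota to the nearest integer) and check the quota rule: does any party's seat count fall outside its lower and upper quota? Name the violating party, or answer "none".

Standard quotas: Alpha 6.349, Eta 5.372, Delta 7.050, Epsilon 46.995, Theta 5.234.
Webster allocation: Alpha 6, Eta 5, Delta 7, Epsilon 48, Theta 5.
Epsilon has quota 46.995 (lower 46, upper 47) but receives 48 — outside the quota interval.

Epsilon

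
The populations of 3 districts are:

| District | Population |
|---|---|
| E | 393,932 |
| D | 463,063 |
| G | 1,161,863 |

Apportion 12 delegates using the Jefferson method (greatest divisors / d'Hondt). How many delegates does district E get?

2

Standard divisor 2018858/12 ≈ 168238.167; standard quotas: E 2.342, D 2.752, G 6.906.
Rounding down gives 2, 2, 6 = 10 seats, so the divisor must be adjusted.
With modified divisor 149800: modified quotas E 2.630, D 3.091, G 7.756.
Rounding down: E 2, D 3, G 7 (total 12).
E receives 2.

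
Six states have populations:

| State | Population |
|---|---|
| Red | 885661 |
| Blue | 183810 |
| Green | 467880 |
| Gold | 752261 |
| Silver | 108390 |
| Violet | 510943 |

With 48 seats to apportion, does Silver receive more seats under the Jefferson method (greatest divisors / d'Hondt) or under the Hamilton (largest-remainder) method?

Jefferson: Red 15, Blue 3, Green 8, Gold 13, Silver 1, Violet 8.
Hamilton: Red 15, Blue 3, Green 8, Gold 12, Silver 2, Violet 8.
Silver gets 1 under Jefferson and 2 under Hamilton.

Hamilton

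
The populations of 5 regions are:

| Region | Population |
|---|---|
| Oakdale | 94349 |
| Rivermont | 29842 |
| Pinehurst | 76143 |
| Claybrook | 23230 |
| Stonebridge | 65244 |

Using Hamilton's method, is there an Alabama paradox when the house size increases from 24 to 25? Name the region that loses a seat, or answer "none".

Rivermont

At 24 seats: Oakdale 8, Rivermont 3, Pinehurst 6, Claybrook 2, Stonebridge 5.
At 25 seats: Oakdale 8, Rivermont 2, Pinehurst 7, Claybrook 2, Stonebridge 6.
Rivermont drops from 3 to 2.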